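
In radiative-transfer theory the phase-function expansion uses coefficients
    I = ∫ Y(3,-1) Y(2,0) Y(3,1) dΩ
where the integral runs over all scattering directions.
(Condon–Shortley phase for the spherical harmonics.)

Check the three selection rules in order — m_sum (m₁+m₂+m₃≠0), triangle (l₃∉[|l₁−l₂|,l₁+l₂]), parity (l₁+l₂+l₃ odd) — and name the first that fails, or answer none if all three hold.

none

Σmᵢ = 0  ✓
l₃∈[|l₁−l₂|,l₁+l₂]=[1,5], have l₃=3  ✓
Σlᵢ = 8 ⇒ even  ✓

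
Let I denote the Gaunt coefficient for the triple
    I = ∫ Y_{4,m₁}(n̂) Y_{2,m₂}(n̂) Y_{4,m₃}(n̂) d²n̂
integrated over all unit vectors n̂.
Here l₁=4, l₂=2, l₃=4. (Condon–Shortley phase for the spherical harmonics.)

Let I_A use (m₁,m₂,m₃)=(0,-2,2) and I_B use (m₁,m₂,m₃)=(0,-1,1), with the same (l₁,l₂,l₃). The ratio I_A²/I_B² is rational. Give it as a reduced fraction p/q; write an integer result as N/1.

l's match ⇒ only the (l;m) 3-j factors differ between A and B.
A: triangle coeff Δ(4,2,4) = 1/13860; Σ_t [0,0]: t=0:+1/192 = 1/192; (3j)²=3/77 [(4 2 4; 0 -2 2)], sign=+1
B: triangle coeff Δ(4,2,4) = 1/13860; Σ_t [0,1]: t=0:+1/96 t=1:−1/72 = -1/288; (3j)²=1/462 [(4 2 4; 0 -1 1)], sign=+1
I_A²/I_B² = (3/77)/(1/462) = 18/1

18/1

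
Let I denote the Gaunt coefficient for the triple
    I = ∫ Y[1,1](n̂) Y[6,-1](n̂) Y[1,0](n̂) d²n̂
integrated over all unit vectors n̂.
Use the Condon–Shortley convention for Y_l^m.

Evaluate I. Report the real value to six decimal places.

triangle: need 5≤l₃≤7, have 1; I=0

0.000000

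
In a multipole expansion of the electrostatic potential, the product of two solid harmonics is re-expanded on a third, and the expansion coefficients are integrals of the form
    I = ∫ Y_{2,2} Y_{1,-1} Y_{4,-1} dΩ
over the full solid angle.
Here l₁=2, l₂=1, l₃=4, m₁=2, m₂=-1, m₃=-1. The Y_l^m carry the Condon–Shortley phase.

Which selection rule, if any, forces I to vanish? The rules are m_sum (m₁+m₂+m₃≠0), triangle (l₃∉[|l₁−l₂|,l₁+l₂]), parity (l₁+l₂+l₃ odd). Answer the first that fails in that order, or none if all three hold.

triangle

m₁+m₂+m₃ = 2 − 1 − 1 = 0  ✓
triangle: |2−1|=1 ≤ l₃=4 ≤ 2+1=3  ✗
parity: l₁+l₂+l₃ = 7 is odd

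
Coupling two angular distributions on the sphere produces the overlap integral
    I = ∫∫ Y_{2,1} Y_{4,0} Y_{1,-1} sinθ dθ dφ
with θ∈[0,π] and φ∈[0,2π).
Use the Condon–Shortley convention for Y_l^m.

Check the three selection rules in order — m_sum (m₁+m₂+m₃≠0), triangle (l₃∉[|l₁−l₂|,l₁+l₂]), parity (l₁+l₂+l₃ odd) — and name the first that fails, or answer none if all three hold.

azimuthal sum: 1 + 0 − 1 = 0  ✓
2 ≤ 1 ≤ 6 (triangle on l)  ✗
L = 2 + 4 + 1 = 7 (odd)

triangle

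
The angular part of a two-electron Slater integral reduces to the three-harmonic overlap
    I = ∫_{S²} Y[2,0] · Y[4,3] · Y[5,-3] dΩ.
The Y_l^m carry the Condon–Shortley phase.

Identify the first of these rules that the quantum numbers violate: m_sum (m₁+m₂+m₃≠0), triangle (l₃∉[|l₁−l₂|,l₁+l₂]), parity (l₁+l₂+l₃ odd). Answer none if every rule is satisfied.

parity

azimuthal sum: 0 + 3 − 3 = 0  ✓
2 ≤ 5 ≤ 6 (triangle on l)  ✓
L = 2 + 4 + 5 = 11 (odd)  ✗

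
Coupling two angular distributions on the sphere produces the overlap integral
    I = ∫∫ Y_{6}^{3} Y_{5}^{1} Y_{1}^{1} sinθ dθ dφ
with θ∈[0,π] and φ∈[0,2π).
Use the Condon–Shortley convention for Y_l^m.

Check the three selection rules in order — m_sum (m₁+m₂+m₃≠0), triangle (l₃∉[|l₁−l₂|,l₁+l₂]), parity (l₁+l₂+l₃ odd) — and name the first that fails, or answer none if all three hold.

m_sum

Σmᵢ = 5  ✗
l₃∈[|l₁−l₂|,l₁+l₂]=[1,11], have l₃=1
Σlᵢ = 12 ⇒ even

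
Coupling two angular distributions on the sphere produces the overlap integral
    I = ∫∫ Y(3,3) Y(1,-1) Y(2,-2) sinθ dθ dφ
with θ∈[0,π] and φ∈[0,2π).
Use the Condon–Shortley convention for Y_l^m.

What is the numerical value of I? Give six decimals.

m-sum 0 ✓  L=6 even ✓  2≤2≤4 ✓
Π(2lᵢ+1) = 7×3×5 = 105
triangle coeff Δ(3,1,2) = 1/105
Σ_t [1,1]: t=1:−1/4 = -1/4
(3j)²=3/35 [(3 1 2; 0 0 0)], sign=-1
Σ_t [0,0]: t=0:+1/48 = 1/48
(3j)²=1/7 [(3 1 2; 3 -1 -2)], sign=+1
⇒ 4πI² = 9/7
I = (-1)√(9/7/(4π)) = -0.31986543

-0.319865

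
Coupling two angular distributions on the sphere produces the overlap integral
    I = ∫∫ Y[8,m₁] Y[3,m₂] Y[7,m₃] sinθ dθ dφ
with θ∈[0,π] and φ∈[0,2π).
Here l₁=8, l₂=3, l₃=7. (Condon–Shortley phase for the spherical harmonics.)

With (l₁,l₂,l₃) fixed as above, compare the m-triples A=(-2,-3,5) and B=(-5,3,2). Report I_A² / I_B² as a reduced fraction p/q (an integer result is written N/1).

9/65

Same 8,3,7: normalisation and zero-m 3j drop out of the ratio.
A: Δ: 4! 12! 2! / 19! → 1/5290740; sum: t=0:+1/348364800 = 1/348364800; 3j²(8 3 7; -2 -3 5) = Δ·Π!·Σ² = 165/58786  (sign +1)
B: Δ: 4! 12! 2! / 19! → 1/5290740; sum: t=4:+1/104509440 = 1/104509440; 3j²(8 3 7; -5 3 2) = Δ·Π!·Σ² = 275/13566  (sign -1)
I_A²/I_B² = (165/58786)/(275/13566) = 9/65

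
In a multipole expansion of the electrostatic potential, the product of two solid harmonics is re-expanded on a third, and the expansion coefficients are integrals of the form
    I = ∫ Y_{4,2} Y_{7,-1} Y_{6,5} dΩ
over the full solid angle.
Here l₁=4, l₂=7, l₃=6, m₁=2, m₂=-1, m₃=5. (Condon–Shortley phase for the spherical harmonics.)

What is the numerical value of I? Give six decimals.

0.000000

m-sum = 2 − 1 + 5 = 6 ≠ 0 ⇒ I = 0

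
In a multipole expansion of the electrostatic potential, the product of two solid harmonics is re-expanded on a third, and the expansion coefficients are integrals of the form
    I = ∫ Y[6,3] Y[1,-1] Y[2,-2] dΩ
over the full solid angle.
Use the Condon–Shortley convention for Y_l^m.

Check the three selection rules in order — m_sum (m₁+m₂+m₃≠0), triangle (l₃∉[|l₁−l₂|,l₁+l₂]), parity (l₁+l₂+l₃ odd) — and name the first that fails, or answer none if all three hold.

triangle

Σmᵢ = 0  ✓
l₃∈[|l₁−l₂|,l₁+l₂]=[5,7], have l₃=2  ✗
Σlᵢ = 9 ⇒ odd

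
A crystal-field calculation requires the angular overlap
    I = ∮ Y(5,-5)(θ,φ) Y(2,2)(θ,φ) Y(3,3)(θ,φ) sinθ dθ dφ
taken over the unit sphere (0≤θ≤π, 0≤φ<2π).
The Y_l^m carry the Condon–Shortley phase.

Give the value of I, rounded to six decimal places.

-0.347235

m-sum 0 ✓  L=10 even ✓  3≤3≤7 ✓
Π(2lᵢ+1) = 11×5×7 = 385
triangle coeff Δ(5,2,3) = 1/2310
Σ_t [2,2]: t=2:+1/144 = 1/144
(3j)²=10/231 [(5 2 3; 0 0 0)], sign=-1
Σ_t [4,4]: t=4:+1/17280 = 1/17280
(3j)²=1/11 [(5 2 3; -5 2 3)], sign=+1
⇒ 4πI² = 50/33
I = (-1)√(50/33/(4π)) = -0.34723469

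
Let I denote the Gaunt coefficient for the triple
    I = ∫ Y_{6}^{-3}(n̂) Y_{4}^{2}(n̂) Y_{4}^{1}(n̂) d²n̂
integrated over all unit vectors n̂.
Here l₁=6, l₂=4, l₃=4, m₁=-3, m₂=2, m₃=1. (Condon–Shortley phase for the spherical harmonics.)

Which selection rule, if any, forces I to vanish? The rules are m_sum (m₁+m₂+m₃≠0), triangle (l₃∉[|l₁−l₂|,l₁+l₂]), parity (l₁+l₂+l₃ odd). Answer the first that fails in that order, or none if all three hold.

none

m₁+m₂+m₃ = -3 + 2 + 1 = 0  ✓
triangle: |6−4|=2 ≤ l₃=4 ≤ 6+4=10  ✓
parity: l₁+l₂+l₃ = 14 is even  ✓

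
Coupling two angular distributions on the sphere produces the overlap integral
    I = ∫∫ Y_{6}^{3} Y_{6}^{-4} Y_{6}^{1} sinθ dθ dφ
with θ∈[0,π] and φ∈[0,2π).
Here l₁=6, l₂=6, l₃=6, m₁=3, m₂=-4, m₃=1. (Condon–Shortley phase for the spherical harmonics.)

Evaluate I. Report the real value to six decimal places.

-0.084679

Rules hold: Σm=0, L=18 even, 0≤6≤12.
N = 13·13·13 = 2197
Δ = 6!·6!·6!/19! = 1/325909584
Racah Σ t=0..6: t=0:+1/373248000 t=1:−1/1728000 t=2:+1/110592 t=3:−1/46656 t=4:+1/110592 t=5:−1/1728000 t=6:+1/373248000 = -7/1555200
⇒ 3j(6 6 6; 0 0 0)² = 400/46189, sgn -1
Racah Σ t=0..2: t=0:+1/1244160 t=1:−1/691200 t=2:+1/4147200 = -1/2488320
⇒ 3j(6 6 6; 3 -4 1)² = 875/184756, sgn +1
4πI² = N·(3j₀)²·(3jₘ)² = 1137500/12623809
I = -1·√(0.0901075/4π) = -0.08467897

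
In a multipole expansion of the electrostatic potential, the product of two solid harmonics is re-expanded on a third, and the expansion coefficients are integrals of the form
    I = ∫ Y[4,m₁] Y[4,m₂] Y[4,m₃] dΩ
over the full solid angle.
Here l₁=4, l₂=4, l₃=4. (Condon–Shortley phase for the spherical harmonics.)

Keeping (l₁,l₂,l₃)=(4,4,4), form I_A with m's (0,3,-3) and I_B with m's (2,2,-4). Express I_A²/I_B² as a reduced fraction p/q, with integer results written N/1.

Shared (l₁,l₂,l₃)=(4,4,4): N and (l;000)² cancel in I_A²/I_B².
A: Δ = 4!·4!·4!/13! = 1/450450; Racah Σ t=3..4: t=3:−1/864 t=4:+1/3456 = -1/1152; ⇒ 3j(4 4 4; 0 3 -3)² = 7/286, sgn +1
B: Δ = 4!·4!·4!/13! = 1/450450; Racah Σ t=2..2: t=2:+1/2304 = 1/2304; ⇒ 3j(4 4 4; 2 2 -4)² = 5/143, sgn +1
I_A²/I_B² = (7/286)/(5/143) = 7/10

7/10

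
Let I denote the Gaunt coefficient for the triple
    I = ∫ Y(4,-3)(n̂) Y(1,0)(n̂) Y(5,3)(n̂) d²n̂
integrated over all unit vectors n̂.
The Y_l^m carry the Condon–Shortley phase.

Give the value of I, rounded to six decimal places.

-0.196426

Rules hold: Σm=0, L=10 even, 3≤5≤5.
N = 9·3·11 = 297
Δ = 0!·8!·2!/11! = 1/495
Racah Σ t=0..0: t=0:+1/576 = 1/576
⇒ 3j(4 1 5; 0 0 0)² = 5/99, sgn -1
Racah Σ t=0..0: t=0:+1/5040 = 1/5040
⇒ 3j(4 1 5; -3 0 3)² = 16/495, sgn +1
4πI² = N·(3j₀)²·(3jₘ)² = 16/33
I = -1·√(0.484848/4π) = -0.19642560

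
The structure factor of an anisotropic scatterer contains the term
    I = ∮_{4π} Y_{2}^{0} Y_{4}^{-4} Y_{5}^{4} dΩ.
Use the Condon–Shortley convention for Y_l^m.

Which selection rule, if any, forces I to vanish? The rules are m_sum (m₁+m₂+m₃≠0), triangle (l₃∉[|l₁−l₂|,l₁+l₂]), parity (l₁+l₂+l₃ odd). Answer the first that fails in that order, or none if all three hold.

parity

azimuthal sum: 0 − 4 + 4 = 0  ✓
2 ≤ 5 ≤ 6 (triangle on l)  ✓
L = 2 + 4 + 5 = 11 (odd)  ✗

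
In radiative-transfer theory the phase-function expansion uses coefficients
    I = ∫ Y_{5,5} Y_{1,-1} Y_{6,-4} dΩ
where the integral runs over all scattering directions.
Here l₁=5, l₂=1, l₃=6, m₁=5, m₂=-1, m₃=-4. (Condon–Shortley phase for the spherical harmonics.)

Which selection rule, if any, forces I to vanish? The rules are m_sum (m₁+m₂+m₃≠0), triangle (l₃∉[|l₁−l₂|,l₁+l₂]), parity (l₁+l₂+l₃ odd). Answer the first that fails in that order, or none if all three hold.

none

m₁+m₂+m₃ = 5 − 1 − 4 = 0  ✓
triangle: |5−1|=4 ≤ l₃=6 ≤ 5+1=6  ✓
parity: l₁+l₂+l₃ = 12 is even  ✓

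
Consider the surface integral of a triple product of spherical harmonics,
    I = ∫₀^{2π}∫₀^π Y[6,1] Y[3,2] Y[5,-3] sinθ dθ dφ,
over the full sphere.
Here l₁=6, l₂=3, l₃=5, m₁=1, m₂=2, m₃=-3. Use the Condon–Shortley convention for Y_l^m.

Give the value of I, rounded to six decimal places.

Checks pass: Σm=0; 14 even; l₃=5∈[3,9].
(2·6+1)(2·3+1)(2·5+1) = 1001
Δ: 4! 8! 2! / 15! → 1/675675
sum: t=1:−1/8640 t=2:+1/2304 t=3:−1/8640 = 7/34560
3j²(6 3 5; 0 0 0) = Δ·Π!·Σ² = 7/429  (sign -1)
sum: t=3:−1/17280 t=4:+1/120960 = -1/20160
3j²(6 3 5; 1 2 -3) = Δ·Π!·Σ² = 64/3003  (sign -1)
combine: 4πI² = 1001·7/429·64/3003 = 448/1287
take √, sign +1: I = 0.16643505

0.166435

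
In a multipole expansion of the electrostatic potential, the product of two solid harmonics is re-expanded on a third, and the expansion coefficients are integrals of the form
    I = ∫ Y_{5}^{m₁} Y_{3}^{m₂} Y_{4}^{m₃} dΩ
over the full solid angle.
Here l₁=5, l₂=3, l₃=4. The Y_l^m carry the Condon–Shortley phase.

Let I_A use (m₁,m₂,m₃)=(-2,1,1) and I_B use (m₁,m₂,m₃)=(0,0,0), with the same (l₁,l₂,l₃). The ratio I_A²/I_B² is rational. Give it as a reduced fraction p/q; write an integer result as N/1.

224/225

Same 5,3,4: normalisation and zero-m 3j drop out of the ratio.
A: Δ: 4! 6! 2! / 13! → 1/180180; sum: t=2:+1/960 t=3:−1/288 t=4:+1/1728 = -1/540; 3j²(5 3 4; -2 1 1) = Δ·Π!·Σ² = 128/6435  (sign +1)
B: Δ: 4! 6! 2! / 13! → 1/180180; sum: t=1:−1/576 t=2:+1/144 t=3:−1/576 = 1/288; 3j²(5 3 4; 0 0 0) = Δ·Π!·Σ² = 20/1001  (sign +1)
I_A²/I_B² = (128/6435)/(20/1001) = 224/225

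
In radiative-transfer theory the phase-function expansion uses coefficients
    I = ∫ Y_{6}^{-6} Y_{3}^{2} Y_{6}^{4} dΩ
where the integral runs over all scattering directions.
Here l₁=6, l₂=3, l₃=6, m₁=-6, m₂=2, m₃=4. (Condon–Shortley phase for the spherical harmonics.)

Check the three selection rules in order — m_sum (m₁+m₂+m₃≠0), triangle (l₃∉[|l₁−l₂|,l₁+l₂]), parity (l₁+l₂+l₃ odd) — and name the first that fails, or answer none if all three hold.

parity

azimuthal sum: -6 + 2 + 4 = 0  ✓
3 ≤ 6 ≤ 9 (triangle on l)  ✓
L = 6 + 3 + 6 = 15 (odd)  ✗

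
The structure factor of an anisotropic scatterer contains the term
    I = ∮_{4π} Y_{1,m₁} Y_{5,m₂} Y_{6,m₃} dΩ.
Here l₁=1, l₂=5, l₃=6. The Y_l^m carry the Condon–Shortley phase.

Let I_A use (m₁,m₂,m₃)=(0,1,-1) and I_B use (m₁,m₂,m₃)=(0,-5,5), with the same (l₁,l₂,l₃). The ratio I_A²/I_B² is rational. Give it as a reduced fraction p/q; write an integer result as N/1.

l's match ⇒ only the (l;m) 3-j factors differ between A and B.
A: triangle coeff Δ(1,5,6) = 1/858; Σ_t [0,0]: t=0:+1/17280 = 1/17280; (3j)²=35/858 [(1 5 6; 0 1 -1)], sign=-1
B: triangle coeff Δ(1,5,6) = 1/858; Σ_t [0,0]: t=0:+1/3628800 = 1/3628800; (3j)²=1/78 [(1 5 6; 0 -5 5)], sign=-1
I_A²/I_B² = (35/858)/(1/78) = 35/11

35/11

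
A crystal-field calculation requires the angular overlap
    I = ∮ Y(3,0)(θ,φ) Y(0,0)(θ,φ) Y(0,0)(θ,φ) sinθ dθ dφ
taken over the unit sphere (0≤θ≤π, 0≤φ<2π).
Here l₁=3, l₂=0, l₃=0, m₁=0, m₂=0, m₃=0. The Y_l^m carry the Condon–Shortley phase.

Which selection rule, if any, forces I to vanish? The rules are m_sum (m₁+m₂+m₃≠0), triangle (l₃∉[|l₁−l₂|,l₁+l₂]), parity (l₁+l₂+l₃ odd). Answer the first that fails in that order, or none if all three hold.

triangle

Σmᵢ = 0  ✓
l₃∈[|l₁−l₂|,l₁+l₂]=[3,3], have l₃=0  ✗
Σlᵢ = 3 ⇒ odd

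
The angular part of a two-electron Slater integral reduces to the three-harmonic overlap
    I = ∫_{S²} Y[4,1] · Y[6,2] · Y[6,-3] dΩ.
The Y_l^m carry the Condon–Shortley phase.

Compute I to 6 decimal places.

m-sum 0 ✓  L=16 even ✓  2≤6≤10 ✓
Π(2lᵢ+1) = 9×13×13 = 1521
triangle coeff Δ(4,6,6) = 1/15315300
Σ_t [0,4]: t=0:+1/829440 t=1:−1/25920 t=2:+1/9216 t=3:−1/25920 t=4:+1/829440 = 7/207360
(3j)²=28/2431 [(4 6 6; 0 0 0)], sign=+1
Σ_t [0,3]: t=0:+1/5806080 t=1:−1/120960 t=2:+1/34560 t=3:−1/103680 = 13/1161216
(3j)²=65/5236 [(4 6 6; 1 2 -3)], sign=-1
⇒ 4πI² = 7605/34969
I = (-1)√(7605/34969/(4π)) = -0.13155370

-0.131554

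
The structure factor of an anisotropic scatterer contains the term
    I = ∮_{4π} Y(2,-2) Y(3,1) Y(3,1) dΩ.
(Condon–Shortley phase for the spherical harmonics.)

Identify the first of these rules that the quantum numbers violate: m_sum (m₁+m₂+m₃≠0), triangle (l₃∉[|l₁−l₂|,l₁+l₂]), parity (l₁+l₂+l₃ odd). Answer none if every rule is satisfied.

azimuthal sum: -2 + 1 + 1 = 0  ✓
1 ≤ 3 ≤ 5 (triangle on l)  ✓
L = 2 + 3 + 3 = 8 (even)  ✓

none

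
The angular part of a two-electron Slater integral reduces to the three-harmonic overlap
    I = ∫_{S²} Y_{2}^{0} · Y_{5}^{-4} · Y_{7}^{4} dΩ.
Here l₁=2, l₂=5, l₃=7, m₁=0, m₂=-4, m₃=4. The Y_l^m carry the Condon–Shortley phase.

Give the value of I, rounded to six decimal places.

Rules hold: Σm=0, L=14 even, 3≤7≤7.
N = 5·11·15 = 825
Δ = 0!·4!·10!/15! = 1/15015
Racah Σ t=0..0: t=0:+1/57600 = 1/57600
⇒ 3j(2 5 7; 0 0 0)² = 21/715, sgn -1
Racah Σ t=0..0: t=0:+1/1451520 = 1/1451520
⇒ 3j(2 5 7; 0 -4 4)² = 1/91, sgn -1
4πI² = N·(3j₀)²·(3jₘ)² = 45/169
I = +1·√(0.266272/4π) = 0.14556534

0.145565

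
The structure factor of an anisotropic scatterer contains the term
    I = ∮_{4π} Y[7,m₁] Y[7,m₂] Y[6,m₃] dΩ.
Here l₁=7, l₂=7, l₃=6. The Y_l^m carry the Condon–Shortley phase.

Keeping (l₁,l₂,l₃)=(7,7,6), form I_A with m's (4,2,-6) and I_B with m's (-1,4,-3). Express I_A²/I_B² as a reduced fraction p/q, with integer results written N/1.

Same 7,7,6: normalisation and zero-m 3j drop out of the ratio.
A: Δ: 8! 6! 6! / 21! → 1/2444321880; sum: t=3:−1/373248000 = -1/373248000; 3j²(7 7 6; 4 2 -6) = Δ·Π!·Σ² = 308/20995  (sign -1)
B: Δ: 8! 6! 6! / 21! → 1/2444321880; sum: t=5:−1/18662400 t=6:+1/8294400 t=7:−1/29030400 t=8:+1/1045094400 = 1/29859840; 3j²(7 7 6; -1 4 -3) = Δ·Π!·Σ² = 175/25194  (sign -1)
I_A²/I_B² = (308/20995)/(175/25194) = 264/125

264/125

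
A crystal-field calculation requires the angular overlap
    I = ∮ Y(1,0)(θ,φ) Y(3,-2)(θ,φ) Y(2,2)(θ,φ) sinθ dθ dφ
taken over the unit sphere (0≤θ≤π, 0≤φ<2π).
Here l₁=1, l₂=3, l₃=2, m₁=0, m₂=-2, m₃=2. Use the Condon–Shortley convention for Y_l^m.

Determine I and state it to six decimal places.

0.184674

Checks pass: Σm=0; 6 even; l₃=2∈[2,4].
(2·1+1)(2·3+1)(2·2+1) = 105
Δ: 2! 0! 4! / 7! → 1/105
sum: t=1:−1/4 = -1/4
3j²(1 3 2; 0 0 0) = Δ·Π!·Σ² = 3/35  (sign -1)
sum: t=1:−1/24 = -1/24
3j²(1 3 2; 0 -2 2) = Δ·Π!·Σ² = 1/21  (sign -1)
combine: 4πI² = 105·3/35·1/21 = 3/7
take √, sign +1: I = 0.18467439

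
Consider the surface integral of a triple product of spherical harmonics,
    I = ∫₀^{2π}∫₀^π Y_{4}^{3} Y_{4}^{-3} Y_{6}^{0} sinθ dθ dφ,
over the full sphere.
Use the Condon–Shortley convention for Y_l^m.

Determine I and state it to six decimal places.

-0.120915

m-sum 0 ✓  L=14 even ✓  0≤6≤8 ✓
Π(2lᵢ+1) = 9×9×13 = 1053
triangle coeff Δ(4,4,6) = 1/1261260
Σ_t [0,2]: t=0:+1/4608 t=1:−1/1296 t=2:+1/4608 = -7/20736
(3j)²=20/1287 [(4 4 6; 0 0 0)], sign=-1
Σ_t [0,1]: t=0:+1/28800 t=1:−1/518400 = 17/518400
(3j)²=289/25740 [(4 4 6; 3 -3 0)], sign=+1
⇒ 4πI² = 289/1573
I = (-1)√(289/1573/(4π)) = -0.12091485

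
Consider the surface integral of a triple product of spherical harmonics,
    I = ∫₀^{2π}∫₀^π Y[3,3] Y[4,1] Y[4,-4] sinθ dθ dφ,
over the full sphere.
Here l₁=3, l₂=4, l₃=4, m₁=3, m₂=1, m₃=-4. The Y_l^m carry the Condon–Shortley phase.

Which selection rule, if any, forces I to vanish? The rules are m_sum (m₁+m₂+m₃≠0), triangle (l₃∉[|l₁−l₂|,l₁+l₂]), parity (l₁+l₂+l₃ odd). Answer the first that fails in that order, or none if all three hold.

m₁+m₂+m₃ = 3 + 1 − 4 = 0  ✓
triangle: |3−4|=1 ≤ l₃=4 ≤ 3+4=7  ✓
parity: l₁+l₂+l₃ = 11 is odd  ✗

parity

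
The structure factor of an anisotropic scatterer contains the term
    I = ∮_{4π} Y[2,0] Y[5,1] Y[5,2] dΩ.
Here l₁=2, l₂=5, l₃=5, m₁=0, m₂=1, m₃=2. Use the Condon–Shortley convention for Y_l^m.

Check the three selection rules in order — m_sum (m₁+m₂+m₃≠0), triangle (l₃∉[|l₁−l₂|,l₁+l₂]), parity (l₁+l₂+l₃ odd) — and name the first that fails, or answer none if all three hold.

m_sum

m₁+m₂+m₃ = 0 + 1 + 2 = 3  ✗
triangle: |2−5|=3 ≤ l₃=5 ≤ 2+5=7
parity: l₁+l₂+l₃ = 12 is even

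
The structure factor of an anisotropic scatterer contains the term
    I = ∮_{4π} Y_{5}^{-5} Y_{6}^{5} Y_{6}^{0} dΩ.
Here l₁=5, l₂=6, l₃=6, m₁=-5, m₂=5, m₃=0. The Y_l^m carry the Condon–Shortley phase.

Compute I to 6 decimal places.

Σlᵢ=17 odd — θ-integrand is odd under cosθ→−cosθ; I=0

0.000000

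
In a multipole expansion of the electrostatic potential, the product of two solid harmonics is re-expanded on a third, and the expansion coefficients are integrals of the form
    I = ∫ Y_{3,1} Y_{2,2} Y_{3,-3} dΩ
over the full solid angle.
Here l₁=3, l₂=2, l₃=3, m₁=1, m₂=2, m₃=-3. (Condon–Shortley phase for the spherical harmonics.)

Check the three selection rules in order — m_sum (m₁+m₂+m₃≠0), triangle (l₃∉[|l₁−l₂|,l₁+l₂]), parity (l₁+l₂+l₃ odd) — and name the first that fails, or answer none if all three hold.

Σmᵢ = 0  ✓
l₃∈[|l₁−l₂|,l₁+l₂]=[1,5], have l₃=3  ✓
Σlᵢ = 8 ⇒ even  ✓

none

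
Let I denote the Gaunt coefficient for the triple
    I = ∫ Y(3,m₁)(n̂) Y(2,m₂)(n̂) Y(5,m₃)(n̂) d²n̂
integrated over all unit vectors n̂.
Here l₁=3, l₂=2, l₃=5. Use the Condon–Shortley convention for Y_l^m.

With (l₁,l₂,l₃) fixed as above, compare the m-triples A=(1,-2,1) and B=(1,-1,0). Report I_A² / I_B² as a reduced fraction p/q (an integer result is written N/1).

3/10

Shared (l₁,l₂,l₃)=(3,2,5): N and (l;000)² cancel in I_A²/I_B².
A: Δ = 0!·6!·4!/11! = 1/2310; Racah Σ t=0..0: t=0:+1/1152 = 1/1152; ⇒ 3j(3 2 5; 1 -2 1)² = 1/154, sgn +1
B: Δ = 0!·6!·4!/11! = 1/2310; Racah Σ t=0..0: t=0:+1/288 = 1/288; ⇒ 3j(3 2 5; 1 -1 0)² = 5/231, sgn -1
I_A²/I_B² = (1/154)/(5/231) = 3/10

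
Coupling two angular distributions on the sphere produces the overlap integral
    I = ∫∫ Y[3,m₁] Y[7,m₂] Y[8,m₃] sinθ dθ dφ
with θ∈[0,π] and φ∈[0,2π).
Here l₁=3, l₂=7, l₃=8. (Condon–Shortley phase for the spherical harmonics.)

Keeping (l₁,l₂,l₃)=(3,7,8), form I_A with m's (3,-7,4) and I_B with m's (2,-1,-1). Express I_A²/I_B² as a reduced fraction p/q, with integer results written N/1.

13/512

Shared (l₁,l₂,l₃)=(3,7,8): N and (l;000)² cancel in I_A²/I_B².
A: Δ = 2!·4!·12!/19! = 1/5290740; Racah Σ t=0..0: t=0:+1/22992076800 = 1/22992076800; ⇒ 3j(3 7 8; 3 -7 4)² = 1/3876, sgn +1
B: Δ = 2!·4!·12!/19! = 1/5290740; Racah Σ t=0..1: t=0:+1/6220800 t=1:−1/14515200 = 1/10886400; ⇒ 3j(3 7 8; 2 -1 -1)² = 128/12597, sgn -1
I_A²/I_B² = (1/3876)/(128/12597) = 13/512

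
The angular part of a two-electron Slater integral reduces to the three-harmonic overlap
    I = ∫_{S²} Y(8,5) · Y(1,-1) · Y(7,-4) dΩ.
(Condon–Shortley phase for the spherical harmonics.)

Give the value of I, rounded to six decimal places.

Checks pass: Σm=0; 16 even; l₃=7∈[7,9].
(2·8+1)(2·1+1)(2·7+1) = 765
Δ: 2! 14! 0! / 17! → 1/2040
sum: t=1:−1/25401600 = -1/25401600
3j²(8 1 7; 0 0 0) = Δ·Π!·Σ² = 8/255  (sign +1)
sum: t=0:+1/479001600 = 1/479001600
3j²(8 1 7; 5 -1 -4) = Δ·Π!·Σ² = 13/340  (sign -1)
combine: 4πI² = 765·8/255·13/340 = 78/85
take √, sign -1: I = -0.27022959

-0.270230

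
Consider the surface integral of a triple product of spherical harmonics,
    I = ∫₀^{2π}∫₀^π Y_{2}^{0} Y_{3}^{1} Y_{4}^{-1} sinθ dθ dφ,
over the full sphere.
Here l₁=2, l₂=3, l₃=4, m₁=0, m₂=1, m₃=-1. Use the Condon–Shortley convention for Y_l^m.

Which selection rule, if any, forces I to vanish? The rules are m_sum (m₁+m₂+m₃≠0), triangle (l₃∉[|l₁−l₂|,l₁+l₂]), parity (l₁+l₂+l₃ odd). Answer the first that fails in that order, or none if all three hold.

m₁+m₂+m₃ = 0 + 1 − 1 = 0  ✓
triangle: |2−3|=1 ≤ l₃=4 ≤ 2+3=5  ✓
parity: l₁+l₂+l₃ = 9 is odd  ✗

parity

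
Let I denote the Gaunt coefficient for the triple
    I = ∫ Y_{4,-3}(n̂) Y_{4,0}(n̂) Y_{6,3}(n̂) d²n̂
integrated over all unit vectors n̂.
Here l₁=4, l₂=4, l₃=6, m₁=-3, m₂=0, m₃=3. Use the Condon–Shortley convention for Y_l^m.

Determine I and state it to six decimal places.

Checks pass: Σm=0; 14 even; l₃=6∈[0,8].
(2·4+1)(2·4+1)(2·6+1) = 1053
Δ: 2! 6! 6! / 15! → 1/1261260
sum: t=0:+1/4608 t=1:−1/1296 t=2:+1/4608 = -7/20736
3j²(4 4 6; 0 0 0) = Δ·Π!·Σ² = 20/1287  (sign -1)
sum: t=1:−1/25920 t=2:+1/11520 = 1/20736
3j²(4 4 6; -3 0 3) = Δ·Π!·Σ² = 5/429  (sign -1)
combine: 4πI² = 1053·20/1287·5/429 = 300/1573
take √, sign +1: I = 0.12319450

0.123195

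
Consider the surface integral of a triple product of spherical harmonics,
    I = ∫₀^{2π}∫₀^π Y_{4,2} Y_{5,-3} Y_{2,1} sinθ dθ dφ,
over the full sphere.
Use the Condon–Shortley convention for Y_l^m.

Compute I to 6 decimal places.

l₁+l₂+l₃=11 is odd: 3j(l;000)=0 ⇒ I=0

0.000000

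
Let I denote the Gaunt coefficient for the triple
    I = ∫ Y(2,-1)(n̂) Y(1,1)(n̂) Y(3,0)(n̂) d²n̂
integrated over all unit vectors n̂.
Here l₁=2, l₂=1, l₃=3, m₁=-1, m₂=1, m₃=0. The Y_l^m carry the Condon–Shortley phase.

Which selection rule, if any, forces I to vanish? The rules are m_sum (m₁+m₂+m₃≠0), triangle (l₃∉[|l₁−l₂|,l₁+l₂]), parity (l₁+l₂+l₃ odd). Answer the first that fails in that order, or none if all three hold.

Σmᵢ = 0  ✓
l₃∈[|l₁−l₂|,l₁+l₂]=[1,3], have l₃=3  ✓
Σlᵢ = 6 ⇒ even  ✓

none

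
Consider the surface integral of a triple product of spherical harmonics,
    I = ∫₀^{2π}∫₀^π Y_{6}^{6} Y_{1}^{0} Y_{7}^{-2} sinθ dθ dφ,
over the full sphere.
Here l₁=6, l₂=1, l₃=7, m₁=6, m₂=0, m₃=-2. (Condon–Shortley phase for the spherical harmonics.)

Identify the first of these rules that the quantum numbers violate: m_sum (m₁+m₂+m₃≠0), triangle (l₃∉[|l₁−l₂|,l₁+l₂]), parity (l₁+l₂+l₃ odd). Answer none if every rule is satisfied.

m_sum

m₁+m₂+m₃ = 6 + 0 − 2 = 4  ✗
triangle: |6−1|=5 ≤ l₃=7 ≤ 6+1=7
parity: l₁+l₂+l₃ = 14 is even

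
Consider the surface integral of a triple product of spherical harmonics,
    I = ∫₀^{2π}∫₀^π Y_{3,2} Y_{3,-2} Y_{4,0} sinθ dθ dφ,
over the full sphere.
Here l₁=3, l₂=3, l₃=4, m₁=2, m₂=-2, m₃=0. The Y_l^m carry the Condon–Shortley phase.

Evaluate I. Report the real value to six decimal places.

-0.179515

m-sum 0 ✓  L=10 even ✓  0≤4≤6 ✓
Π(2lᵢ+1) = 7×7×9 = 441
triangle coeff Δ(3,3,4) = 1/34650
Σ_t [0,2]: t=0:+1/72 t=1:−1/16 t=2:+1/72 = -5/144
(3j)²=2/77 [(3 3 4; 0 0 0)], sign=-1
Σ_t [0,1]: t=0:+1/72 t=1:−1/576 = 7/576
(3j)²=7/198 [(3 3 4; 2 -2 0)], sign=+1
⇒ 4πI² = 49/121
I = (-1)√(49/121/(4π)) = -0.17951487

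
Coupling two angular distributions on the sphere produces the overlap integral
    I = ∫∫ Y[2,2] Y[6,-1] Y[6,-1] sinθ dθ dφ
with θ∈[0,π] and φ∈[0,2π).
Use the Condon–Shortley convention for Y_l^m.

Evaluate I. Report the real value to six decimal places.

0.196649

Checks pass: Σm=0; 14 even; l₃=6∈[4,8].
(2·2+1)(2·6+1)(2·6+1) = 845
Δ: 2! 2! 10! / 15! → 1/90090
sum: t=0:+1/69120 t=1:−1/14400 t=2:+1/69120 = -7/172800
3j²(2 6 6; 0 0 0) = Δ·Π!·Σ² = 14/715  (sign -1)
sum: t=0:+1/57600 = 1/57600
3j²(2 6 6; 2 -1 -1) = Δ·Π!·Σ² = 21/715  (sign -1)
combine: 4πI² = 845·14/715·21/715 = 294/605
take √, sign +1: I = 0.19664868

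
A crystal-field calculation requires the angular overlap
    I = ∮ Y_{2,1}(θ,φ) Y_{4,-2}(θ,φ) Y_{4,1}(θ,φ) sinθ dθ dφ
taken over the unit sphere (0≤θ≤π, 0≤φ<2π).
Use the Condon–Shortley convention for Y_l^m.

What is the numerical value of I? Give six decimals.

Checks pass: Σm=0; 10 even; l₃=4∈[2,6].
(2·2+1)(2·4+1)(2·4+1) = 405
Δ: 2! 2! 6! / 11! → 1/13860
sum: t=0:+1/192 t=1:−1/36 t=2:+1/192 = -5/288
3j²(2 4 4; 0 0 0) = Δ·Π!·Σ² = 20/693  (sign -1)
sum: t=0:+1/96 t=1:−1/240 = 1/160
3j²(2 4 4; 1 -2 1) = Δ·Π!·Σ² = 27/1540  (sign -1)
combine: 4πI² = 405·20/693·27/1540 = 1215/5929
take √, sign +1: I = 0.12770047

0.127700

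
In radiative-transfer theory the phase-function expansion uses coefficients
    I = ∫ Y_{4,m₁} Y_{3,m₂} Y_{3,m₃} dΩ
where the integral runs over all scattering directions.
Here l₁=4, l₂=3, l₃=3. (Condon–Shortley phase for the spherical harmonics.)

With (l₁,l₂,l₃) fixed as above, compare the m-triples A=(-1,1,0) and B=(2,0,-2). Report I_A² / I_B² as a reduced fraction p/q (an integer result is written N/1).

Shared (l₁,l₂,l₃)=(4,3,3): N and (l;000)² cancel in I_A²/I_B².
A: Δ = 4!·4!·2!/11! = 1/34650; Racah Σ t=2..4: t=2:+1/48 t=3:−1/24 t=4:+1/288 = -5/288; ⇒ 3j(4 3 3; -1 1 0)² = 5/462, sgn +1
B: Δ = 4!·4!·2!/11! = 1/34650; Racah Σ t=1..2: t=1:−1/72 t=2:+1/96 = -1/288; ⇒ 3j(4 3 3; 2 0 -2)² = 1/462, sgn +1
I_A²/I_B² = (5/462)/(1/462) = 5/1

5/1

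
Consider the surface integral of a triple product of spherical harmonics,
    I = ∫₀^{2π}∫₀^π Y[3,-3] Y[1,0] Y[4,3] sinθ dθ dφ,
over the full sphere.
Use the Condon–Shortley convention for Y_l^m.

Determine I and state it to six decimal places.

Checks pass: Σm=0; 8 even; l₃=4∈[2,4].
(2·3+1)(2·1+1)(2·4+1) = 189
Δ: 0! 6! 2! / 9! → 1/252
sum: t=0:+1/36 = 1/36
3j²(3 1 4; 0 0 0) = Δ·Π!·Σ² = 4/63  (sign +1)
sum: t=0:+1/720 = 1/720
3j²(3 1 4; -3 0 3) = Δ·Π!·Σ² = 1/36  (sign -1)
combine: 4πI² = 189·4/63·1/36 = 1/3
take √, sign -1: I = -0.16286750

-0.162868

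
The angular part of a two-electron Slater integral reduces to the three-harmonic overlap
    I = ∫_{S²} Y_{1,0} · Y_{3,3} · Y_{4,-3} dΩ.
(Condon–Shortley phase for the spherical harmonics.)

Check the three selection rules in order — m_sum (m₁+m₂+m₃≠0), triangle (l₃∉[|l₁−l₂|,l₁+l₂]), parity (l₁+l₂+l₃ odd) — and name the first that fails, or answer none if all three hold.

azimuthal sum: 0 + 3 − 3 = 0  ✓
2 ≤ 4 ≤ 4 (triangle on l)  ✓
L = 1 + 3 + 4 = 8 (even)  ✓

none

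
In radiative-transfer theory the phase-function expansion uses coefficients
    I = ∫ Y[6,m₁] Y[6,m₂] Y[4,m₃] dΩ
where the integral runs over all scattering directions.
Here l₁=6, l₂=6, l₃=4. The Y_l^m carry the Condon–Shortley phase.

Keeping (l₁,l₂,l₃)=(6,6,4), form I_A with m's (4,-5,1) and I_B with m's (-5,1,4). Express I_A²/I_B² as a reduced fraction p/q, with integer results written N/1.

3/14

Same 6,6,4: normalisation and zero-m 3j drop out of the ratio.
A: Δ: 8! 4! 4! / 17! → 1/15315300; sum: t=0:+1/967680 t=1:−1/725760 = -1/2903040; 3j²(6 6 4; 4 -5 1) = Δ·Π!·Σ² = 5/3094  (sign +1)
B: Δ: 8! 4! 4! / 17! → 1/15315300; sum: t=7:−1/2903040 = -1/2903040; 3j²(6 6 4; -5 1 4) = Δ·Π!·Σ² = 5/663  (sign -1)
I_A²/I_B² = (5/3094)/(5/663) = 3/14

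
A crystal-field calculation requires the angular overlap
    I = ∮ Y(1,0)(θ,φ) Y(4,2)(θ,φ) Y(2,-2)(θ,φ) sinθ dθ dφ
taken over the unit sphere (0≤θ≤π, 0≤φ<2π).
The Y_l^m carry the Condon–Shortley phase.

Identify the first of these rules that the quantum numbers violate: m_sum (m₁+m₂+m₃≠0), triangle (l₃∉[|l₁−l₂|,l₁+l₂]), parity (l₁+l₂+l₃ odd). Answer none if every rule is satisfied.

triangle

Σmᵢ = 0  ✓
l₃∈[|l₁−l₂|,l₁+l₂]=[3,5], have l₃=2  ✗
Σlᵢ = 7 ⇒ odd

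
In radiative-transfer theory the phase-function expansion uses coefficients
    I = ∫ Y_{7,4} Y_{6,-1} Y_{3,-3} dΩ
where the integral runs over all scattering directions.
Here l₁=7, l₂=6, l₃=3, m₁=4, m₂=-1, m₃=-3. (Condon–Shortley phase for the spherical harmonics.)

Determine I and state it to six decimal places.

m-sum 0 ✓  L=16 even ✓  1≤3≤13 ✓
Π(2lᵢ+1) = 15×13×7 = 1365
triangle coeff Δ(7,6,3) = 1/2042040
Σ_t [4,6]: t=4:+1/207360 t=5:−1/57600 t=6:+1/207360 = -1/129600
(3j)²=168/12155 [(7 6 3; 0 0 0)], sign=+1
Σ_t [3,3]: t=3:−1/1451520 = -1/1451520
(3j)²=75/3094 [(7 6 3; 4 -1 -3)], sign=-1
⇒ 4πI² = 18900/41327
I = (-1)√(18900/41327/(4π)) = -0.19076954

-0.190770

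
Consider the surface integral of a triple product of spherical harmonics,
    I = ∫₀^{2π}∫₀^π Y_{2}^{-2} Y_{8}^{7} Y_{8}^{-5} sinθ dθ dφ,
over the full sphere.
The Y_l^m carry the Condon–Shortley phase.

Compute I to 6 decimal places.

0.096220

Checks pass: Σm=0; 18 even; l₃=8∈[6,10].
(2·2+1)(2·8+1)(2·8+1) = 1445
Δ: 2! 2! 14! / 19! → 1/348840
sum: t=0:+1/116121600 t=1:−1/25401600 t=2:+1/116121600 = -1/45158400
3j²(2 8 8; 0 0 0) = Δ·Π!·Σ² = 24/1615  (sign -1)
sum: t=2:+1/24908083200 = 1/24908083200
3j²(2 8 8; -2 7 -5) = Δ·Π!·Σ² = 7/1292  (sign -1)
combine: 4πI² = 1445·24/1615·7/1292 = 42/361
take √, sign +1: I = 0.09622017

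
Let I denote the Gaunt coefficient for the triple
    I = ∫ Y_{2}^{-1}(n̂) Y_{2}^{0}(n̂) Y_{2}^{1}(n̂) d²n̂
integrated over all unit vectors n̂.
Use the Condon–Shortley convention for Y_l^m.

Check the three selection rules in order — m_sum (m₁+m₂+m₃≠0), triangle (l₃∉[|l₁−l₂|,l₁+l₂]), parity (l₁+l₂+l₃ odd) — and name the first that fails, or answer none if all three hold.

azimuthal sum: -1 + 0 + 1 = 0  ✓
0 ≤ 2 ≤ 4 (triangle on l)  ✓
L = 2 + 2 + 2 = 6 (even)  ✓

none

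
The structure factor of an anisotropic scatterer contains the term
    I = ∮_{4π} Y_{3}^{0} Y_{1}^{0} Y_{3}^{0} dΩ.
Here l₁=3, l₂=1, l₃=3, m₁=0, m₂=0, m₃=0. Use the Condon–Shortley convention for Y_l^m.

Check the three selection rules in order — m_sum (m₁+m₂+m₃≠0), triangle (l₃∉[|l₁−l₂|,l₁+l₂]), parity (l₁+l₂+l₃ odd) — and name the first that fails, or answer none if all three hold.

Σmᵢ = 0  ✓
l₃∈[|l₁−l₂|,l₁+l₂]=[2,4], have l₃=3  ✓
Σlᵢ = 7 ⇒ odd  ✗

parity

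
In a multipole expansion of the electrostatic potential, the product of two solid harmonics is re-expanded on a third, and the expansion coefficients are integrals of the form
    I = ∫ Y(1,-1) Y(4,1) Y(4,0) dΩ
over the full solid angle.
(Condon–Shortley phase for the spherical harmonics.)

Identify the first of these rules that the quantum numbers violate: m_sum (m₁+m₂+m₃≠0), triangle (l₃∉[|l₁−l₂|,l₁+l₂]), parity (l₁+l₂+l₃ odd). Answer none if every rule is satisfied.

azimuthal sum: -1 + 1 + 0 = 0  ✓
3 ≤ 4 ≤ 5 (triangle on l)  ✓
L = 1 + 4 + 4 = 9 (odd)  ✗

parity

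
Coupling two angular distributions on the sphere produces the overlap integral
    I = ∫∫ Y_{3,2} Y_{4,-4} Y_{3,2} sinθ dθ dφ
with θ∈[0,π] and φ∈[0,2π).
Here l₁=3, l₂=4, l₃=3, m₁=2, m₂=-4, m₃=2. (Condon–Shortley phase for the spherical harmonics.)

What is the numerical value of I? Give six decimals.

0.214561

Rules hold: Σm=0, L=10 even, 1≤3≤7.
N = 7·9·7 = 441
Δ = 4!·2!·4!/11! = 1/34650
Racah Σ t=1..3: t=1:−1/72 t=2:+1/16 t=3:−1/72 = 5/144
⇒ 3j(3 4 3; 0 0 0)² = 2/77, sgn -1
Racah Σ t=0..0: t=0:+1/576 = 1/576
⇒ 3j(3 4 3; 2 -4 2)² = 5/99, sgn -1
4πI² = N·(3j₀)²·(3jₘ)² = 70/121
I = +1·√(0.578512/4π) = 0.21456131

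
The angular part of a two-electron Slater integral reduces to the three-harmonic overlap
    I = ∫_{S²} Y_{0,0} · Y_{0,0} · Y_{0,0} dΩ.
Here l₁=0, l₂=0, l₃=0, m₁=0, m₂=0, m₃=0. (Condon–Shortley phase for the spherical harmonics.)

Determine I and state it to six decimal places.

0.282095

Checks pass: Σm=0; 0 even; l₃=0∈[0,0].
(2·0+1)(2·0+1)(2·0+1) = 1
Δ: 0! 0! 0! / 1! → 1/1
sum: t=0:+1/1 = 1/1
3j²(0 0 0; 0 0 0) = Δ·Π!·Σ² = 1/1  (sign +1)
(m-triple is (0,0,0) — same symbol as above.)
combine: 4πI² = 1·1·1 = 1/1
take √, sign +1: I = 0.28209479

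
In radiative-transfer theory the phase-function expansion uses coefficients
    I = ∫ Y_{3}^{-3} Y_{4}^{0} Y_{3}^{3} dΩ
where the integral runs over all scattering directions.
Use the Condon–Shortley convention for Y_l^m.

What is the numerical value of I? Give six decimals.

-0.076935

Rules hold: Σm=0, L=10 even, 1≤3≤7.
N = 7·9·7 = 441
Δ = 4!·2!·4!/11! = 1/34650
Racah Σ t=1..3: t=1:−1/72 t=2:+1/16 t=3:−1/72 = 5/144
⇒ 3j(3 4 3; 0 0 0)² = 2/77, sgn -1
Racah Σ t=4..4: t=4:+1/1152 = 1/1152
⇒ 3j(3 4 3; -3 0 3)² = 1/154, sgn +1
4πI² = N·(3j₀)²·(3jₘ)² = 9/121
I = -1·√(0.0743802/4π) = -0.07693494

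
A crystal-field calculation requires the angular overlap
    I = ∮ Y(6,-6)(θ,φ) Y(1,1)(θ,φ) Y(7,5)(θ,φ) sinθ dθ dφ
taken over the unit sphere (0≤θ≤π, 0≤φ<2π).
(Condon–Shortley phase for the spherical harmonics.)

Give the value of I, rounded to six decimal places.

-0.034990

m-sum 0 ✓  L=14 even ✓  5≤7≤7 ✓
Π(2lᵢ+1) = 13×3×15 = 585
triangle coeff Δ(6,1,7) = 1/1365
Σ_t [0,0]: t=0:+1/518400 = 1/518400
(3j)²=7/195 [(6 1 7; 0 0 0)], sign=-1
Σ_t [0,0]: t=0:+1/958003200 = 1/958003200
(3j)²=1/1365 [(6 1 7; -6 1 5)], sign=+1
⇒ 4πI² = 1/65
I = (-1)√(1/65/(4π)) = -0.03498955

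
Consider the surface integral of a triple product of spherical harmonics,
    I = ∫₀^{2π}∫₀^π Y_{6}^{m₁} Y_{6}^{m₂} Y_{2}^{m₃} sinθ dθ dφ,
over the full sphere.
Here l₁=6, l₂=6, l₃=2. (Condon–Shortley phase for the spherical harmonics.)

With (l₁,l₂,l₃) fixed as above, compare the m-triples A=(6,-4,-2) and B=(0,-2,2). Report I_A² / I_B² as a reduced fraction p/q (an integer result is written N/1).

l's match ⇒ only the (l;m) 3-j factors differ between A and B.
A: triangle coeff Δ(6,6,2) = 1/90090; Σ_t [0,0]: t=0:+1/14515200 = 1/14515200; (3j)²=2/455 [(6 6 2; 6 -4 -2)], sign=+1
B: triangle coeff Δ(6,6,2) = 1/90090; Σ_t [4,4]: t=4:+1/69120 = 1/69120; (3j)²=4/143 [(6 6 2; 0 -2 2)], sign=+1
I_A²/I_B² = (2/455)/(4/143) = 11/70

11/70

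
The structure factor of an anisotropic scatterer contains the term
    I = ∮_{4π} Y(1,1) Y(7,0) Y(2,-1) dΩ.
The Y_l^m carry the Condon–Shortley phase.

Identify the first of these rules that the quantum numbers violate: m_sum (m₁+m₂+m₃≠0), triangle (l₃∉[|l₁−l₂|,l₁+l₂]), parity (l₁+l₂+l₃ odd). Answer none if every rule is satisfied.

triangle

m₁+m₂+m₃ = 1 + 0 − 1 = 0  ✓
triangle: |1−7|=6 ≤ l₃=2 ≤ 1+7=8  ✗
parity: l₁+l₂+l₃ = 10 is even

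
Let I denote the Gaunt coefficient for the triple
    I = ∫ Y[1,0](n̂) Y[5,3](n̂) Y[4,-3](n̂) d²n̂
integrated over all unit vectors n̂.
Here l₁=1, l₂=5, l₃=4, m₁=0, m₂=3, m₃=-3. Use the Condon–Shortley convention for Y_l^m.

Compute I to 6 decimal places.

-0.196426

Rules hold: Σm=0, L=10 even, 4≤4≤6.
N = 3·11·9 = 297
Δ = 2!·0!·8!/11! = 1/495
Racah Σ t=1..1: t=1:−1/576 = -1/576
⇒ 3j(1 5 4; 0 0 0)² = 5/99, sgn -1
Racah Σ t=1..1: t=1:−1/5040 = -1/5040
⇒ 3j(1 5 4; 0 3 -3)² = 16/495, sgn +1
4πI² = N·(3j₀)²·(3jₘ)² = 16/33
I = -1·√(0.484848/4π) = -0.19642560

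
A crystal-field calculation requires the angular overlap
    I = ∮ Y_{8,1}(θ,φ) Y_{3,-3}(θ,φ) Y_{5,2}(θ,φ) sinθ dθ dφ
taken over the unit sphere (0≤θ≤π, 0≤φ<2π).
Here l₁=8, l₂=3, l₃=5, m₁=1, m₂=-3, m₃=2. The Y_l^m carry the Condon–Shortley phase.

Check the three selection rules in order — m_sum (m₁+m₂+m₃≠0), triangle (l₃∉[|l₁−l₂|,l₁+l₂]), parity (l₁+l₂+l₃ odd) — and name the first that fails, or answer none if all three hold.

none

azimuthal sum: 1 − 3 + 2 = 0  ✓
5 ≤ 5 ≤ 11 (triangle on l)  ✓
L = 8 + 3 + 5 = 16 (even)  ✓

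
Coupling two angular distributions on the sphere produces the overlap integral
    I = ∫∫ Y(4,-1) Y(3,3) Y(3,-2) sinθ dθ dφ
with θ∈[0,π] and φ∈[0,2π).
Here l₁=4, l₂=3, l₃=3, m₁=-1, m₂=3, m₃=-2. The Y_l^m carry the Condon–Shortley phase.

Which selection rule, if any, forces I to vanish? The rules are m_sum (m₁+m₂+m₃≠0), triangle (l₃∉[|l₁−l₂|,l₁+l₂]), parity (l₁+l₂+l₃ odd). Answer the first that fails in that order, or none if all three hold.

none

m₁+m₂+m₃ = -1 + 3 − 2 = 0  ✓
triangle: |4−3|=1 ≤ l₃=3 ≤ 4+3=7  ✓
parity: l₁+l₂+l₃ = 10 is even  ✓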